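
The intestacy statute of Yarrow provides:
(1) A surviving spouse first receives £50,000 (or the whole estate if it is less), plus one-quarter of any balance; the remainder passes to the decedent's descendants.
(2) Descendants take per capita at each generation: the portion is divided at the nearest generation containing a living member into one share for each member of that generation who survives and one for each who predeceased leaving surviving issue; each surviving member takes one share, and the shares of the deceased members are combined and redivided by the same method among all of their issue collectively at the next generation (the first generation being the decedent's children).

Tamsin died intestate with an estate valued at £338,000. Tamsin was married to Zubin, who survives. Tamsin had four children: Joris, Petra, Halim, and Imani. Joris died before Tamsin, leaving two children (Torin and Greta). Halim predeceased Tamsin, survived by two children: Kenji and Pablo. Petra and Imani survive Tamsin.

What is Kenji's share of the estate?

Zubin first takes £50,000, leaving a balance of £288,000. Zubin then takes one-quarter of the balance (£72,000), for a total of £122,000. The remaining £216,000 passes to the descendants.
The descendants' portion (£216,000) is divided at the children's generation into 4 shares of £54,000. Petra and Imani each take £54,000. The 2 shares of the deceased (Joris and Halim) are combined into a pool of £108,000.
That pool (£108,000) is divided at the grandchildren's generation equally among Torin, Greta, Kenji, and Pablo: £27,000 each.

Kenji receives £27,000.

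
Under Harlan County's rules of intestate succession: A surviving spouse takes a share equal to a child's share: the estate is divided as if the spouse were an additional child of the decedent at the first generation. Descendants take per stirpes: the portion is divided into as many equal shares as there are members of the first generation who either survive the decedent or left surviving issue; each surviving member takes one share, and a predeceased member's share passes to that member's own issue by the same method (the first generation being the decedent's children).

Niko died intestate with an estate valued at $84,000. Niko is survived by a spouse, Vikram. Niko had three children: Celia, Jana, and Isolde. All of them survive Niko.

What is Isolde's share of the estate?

Isolde receives $21,000.

The spouse counts as an additional share at the children's level, so there are 4 primary shares of $21,000. Vikram takes one such share ($21,000).
The children's combined portion ($63,000) is divided into 3 shares of $21,000: Celia, Jana, and Isolde each take $21,000.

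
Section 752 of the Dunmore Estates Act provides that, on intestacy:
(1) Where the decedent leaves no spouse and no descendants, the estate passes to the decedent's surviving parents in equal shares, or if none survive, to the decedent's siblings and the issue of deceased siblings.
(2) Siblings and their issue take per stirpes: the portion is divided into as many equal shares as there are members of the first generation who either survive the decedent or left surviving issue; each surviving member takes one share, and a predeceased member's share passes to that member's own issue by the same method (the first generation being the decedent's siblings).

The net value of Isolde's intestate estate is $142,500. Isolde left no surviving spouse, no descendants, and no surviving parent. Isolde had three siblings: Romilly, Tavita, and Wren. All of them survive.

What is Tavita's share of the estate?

The entire $142,500 passes to the siblings and their issue.
That amount ($142,500) is divided into 3 shares of $47,500: Romilly, Tavita, and Wren each take $47,500.

Tavita receives $47,500.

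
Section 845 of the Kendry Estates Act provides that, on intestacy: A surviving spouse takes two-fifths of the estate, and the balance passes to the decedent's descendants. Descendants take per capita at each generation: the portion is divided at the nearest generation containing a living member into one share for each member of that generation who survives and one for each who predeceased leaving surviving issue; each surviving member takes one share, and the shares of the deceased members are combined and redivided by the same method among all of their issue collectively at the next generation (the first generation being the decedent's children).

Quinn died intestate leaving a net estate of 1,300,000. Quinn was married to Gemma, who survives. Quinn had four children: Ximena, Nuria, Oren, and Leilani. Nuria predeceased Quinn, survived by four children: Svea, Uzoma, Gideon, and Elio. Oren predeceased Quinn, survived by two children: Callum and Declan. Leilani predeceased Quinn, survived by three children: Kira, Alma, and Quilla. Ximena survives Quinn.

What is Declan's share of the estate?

Gemma takes two-fifths of 1,300,000 = 520,000. The remaining 780,000 passes to the descendants.
The descendants' portion (780,000) is divided at the children's generation into 4 shares of 195,000. Ximena takes 195,000. The 3 shares of the deceased (Nuria, Oren, and Leilani) are combined into a pool of 585,000.
That pool (585,000) is divided at the grandchildren's generation equally among Svea, Uzoma, Gideon, Elio, Callum, Declan, Kira, Alma, and Quilla: 65,000 each.

Declan receives 65,000.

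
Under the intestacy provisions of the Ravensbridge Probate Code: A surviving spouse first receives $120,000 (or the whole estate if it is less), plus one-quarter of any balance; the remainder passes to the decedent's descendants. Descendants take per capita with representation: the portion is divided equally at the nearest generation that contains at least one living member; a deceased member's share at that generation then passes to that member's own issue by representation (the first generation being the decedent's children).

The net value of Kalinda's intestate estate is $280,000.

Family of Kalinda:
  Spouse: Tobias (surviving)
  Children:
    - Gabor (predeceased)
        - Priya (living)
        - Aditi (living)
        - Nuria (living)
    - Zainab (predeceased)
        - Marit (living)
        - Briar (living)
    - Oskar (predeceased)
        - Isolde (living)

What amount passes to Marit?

Marit receives $20,000.

Tobias first takes $120,000, leaving a balance of $160,000. Tobias then takes one-quarter of the balance ($40,000), for a total of $160,000. The remaining $120,000 passes to the descendants.
No child survives, so the initial division is made at the grandchildren's generation.
The descendants' portion ($120,000) is divided into 6 shares of $20,000: Priya, Aditi, Nuria, Marit, Briar, and Isolde each take $20,000.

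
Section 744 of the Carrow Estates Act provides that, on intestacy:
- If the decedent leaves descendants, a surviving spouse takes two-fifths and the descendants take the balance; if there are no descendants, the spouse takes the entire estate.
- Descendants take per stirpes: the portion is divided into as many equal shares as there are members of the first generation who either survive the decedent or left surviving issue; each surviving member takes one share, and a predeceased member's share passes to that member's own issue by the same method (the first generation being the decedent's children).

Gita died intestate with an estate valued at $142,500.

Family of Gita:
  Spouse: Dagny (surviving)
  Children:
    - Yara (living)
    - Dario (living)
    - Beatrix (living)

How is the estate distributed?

Dagny takes two-fifths of $142,500 = $57,000. The remaining $85,500 passes to the descendants.
The descendants' portion ($85,500) is divided into 3 shares of $28,500: Yara, Dario, and Beatrix each take $28,500.

Dagny: $57,000; Yara: $28,500; Dario: $28,500; Beatrix: $28,500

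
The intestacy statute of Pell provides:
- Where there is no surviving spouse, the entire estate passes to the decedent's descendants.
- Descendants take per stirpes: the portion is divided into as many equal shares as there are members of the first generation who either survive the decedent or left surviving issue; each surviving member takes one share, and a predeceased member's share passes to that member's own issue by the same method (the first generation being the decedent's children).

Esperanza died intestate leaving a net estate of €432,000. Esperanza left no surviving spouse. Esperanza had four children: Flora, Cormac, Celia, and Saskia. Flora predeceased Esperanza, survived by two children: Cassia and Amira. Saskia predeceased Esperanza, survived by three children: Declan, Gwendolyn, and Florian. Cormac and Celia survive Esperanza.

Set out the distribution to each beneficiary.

The entire €432,000 passes to the descendants.
That amount (€432,000) is divided into 4 shares of €108,000: Cormac and Celia each take €108,000; Flora's €108,000 share passes to Flora's issue; Saskia's €108,000 share passes to Saskia's issue.
Flora's share (€108,000) is divided into 2 shares of €54,000: Cassia and Amira each take €54,000.
Saskia's share (€108,000) is divided into 3 shares of €36,000: Declan, Gwendolyn, and Florian each take €36,000.

Cassia: €54,000; Amira: €54,000; Cormac: €108,000; Celia: €108,000; Declan: €36,000; Gwendolyn: €36,000; Florian: €36,000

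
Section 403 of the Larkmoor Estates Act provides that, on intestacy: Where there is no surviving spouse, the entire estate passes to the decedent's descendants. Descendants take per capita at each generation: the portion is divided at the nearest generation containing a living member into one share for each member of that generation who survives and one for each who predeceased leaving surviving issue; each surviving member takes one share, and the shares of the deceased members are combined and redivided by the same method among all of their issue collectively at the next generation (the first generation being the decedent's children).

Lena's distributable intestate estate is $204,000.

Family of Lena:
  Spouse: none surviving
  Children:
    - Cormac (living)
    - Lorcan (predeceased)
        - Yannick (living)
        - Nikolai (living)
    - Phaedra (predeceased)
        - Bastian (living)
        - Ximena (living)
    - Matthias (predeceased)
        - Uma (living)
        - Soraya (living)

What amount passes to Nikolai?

Nikolai receives $25,500.

The entire $204,000 passes to the descendants.
That amount ($204,000) is divided at the children's generation into 4 shares of $51,000. Cormac takes $51,000. The 3 shares of the deceased (Lorcan, Phaedra, and Matthias) are combined into a pool of $153,000.
That pool ($153,000) is divided at the grandchildren's generation equally among Yannick, Nikolai, Bastian, Ximena, Uma, and Soraya: $25,500 each.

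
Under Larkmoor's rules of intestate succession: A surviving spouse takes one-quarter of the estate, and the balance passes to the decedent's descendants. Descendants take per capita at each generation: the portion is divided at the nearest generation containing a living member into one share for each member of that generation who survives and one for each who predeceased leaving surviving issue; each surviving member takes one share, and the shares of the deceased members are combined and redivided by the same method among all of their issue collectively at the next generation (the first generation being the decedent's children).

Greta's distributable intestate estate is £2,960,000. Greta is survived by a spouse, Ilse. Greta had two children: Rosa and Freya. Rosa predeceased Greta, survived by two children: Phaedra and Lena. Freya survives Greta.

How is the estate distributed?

Ilse takes one-quarter of £2,960,000 = £740,000. The remaining £2,220,000 passes to the descendants.
The descendants' portion (£2,220,000) is divided at the children's generation into 2 shares of £1,110,000. Freya takes £1,110,000. The remaining share for the deceased Rosa (£1,110,000) is carried to the next generation.
That pool (£1,110,000) is divided at the grandchildren's generation equally among Phaedra and Lena: £555,000 each.

Ilse: £740,000; Phaedra: £555,000; Lena: £555,000; Freya: £1,110,000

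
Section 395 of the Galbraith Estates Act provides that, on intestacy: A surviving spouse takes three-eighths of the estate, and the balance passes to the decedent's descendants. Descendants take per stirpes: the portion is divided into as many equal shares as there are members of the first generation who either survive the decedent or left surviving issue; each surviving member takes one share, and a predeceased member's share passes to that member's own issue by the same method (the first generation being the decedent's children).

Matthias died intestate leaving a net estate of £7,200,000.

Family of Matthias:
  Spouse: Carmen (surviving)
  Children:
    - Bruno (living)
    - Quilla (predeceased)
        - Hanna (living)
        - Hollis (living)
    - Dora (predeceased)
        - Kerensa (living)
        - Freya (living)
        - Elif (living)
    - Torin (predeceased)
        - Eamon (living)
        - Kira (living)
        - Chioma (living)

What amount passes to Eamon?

Carmen takes three-eighths of £7,200,000 = £2,700,000. The remaining £4,500,000 passes to the descendants.
The descendants' portion (£4,500,000) is divided into 4 shares of £1,125,000: Bruno takes £1,125,000; Quilla's £1,125,000 share passes to Quilla's issue; Dora's £1,125,000 share passes to Dora's issue; Torin's £1,125,000 share passes to Torin's issue.
Quilla's share (£1,125,000) is divided into 2 shares of £562,500: Hanna and Hollis each take £562,500.
Dora's share (£1,125,000) is divided into 3 shares of £375,000: Kerensa, Freya, and Elif each take £375,000.
Torin's share (£1,125,000) is divided into 3 shares of £375,000: Eamon, Kira, and Chioma each take £375,000.

Eamon receives £375,000.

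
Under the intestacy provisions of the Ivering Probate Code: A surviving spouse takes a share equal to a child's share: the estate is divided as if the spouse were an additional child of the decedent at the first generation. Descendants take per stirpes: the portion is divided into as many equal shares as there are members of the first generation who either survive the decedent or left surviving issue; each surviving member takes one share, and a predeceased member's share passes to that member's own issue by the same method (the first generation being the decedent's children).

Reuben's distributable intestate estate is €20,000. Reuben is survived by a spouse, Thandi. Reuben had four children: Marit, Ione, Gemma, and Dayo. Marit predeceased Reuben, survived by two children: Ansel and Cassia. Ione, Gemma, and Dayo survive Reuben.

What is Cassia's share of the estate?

Cassia receives €2,000.

The spouse counts as an additional share at the children's level, so there are 5 primary shares of €4,000. Thandi takes one such share (€4,000).
The children's combined portion (€16,000) is divided into 4 shares of €4,000: Ione, Gemma, and Dayo each take €4,000; Marit's €4,000 share passes to Marit's issue.
Marit's share (€4,000) is divided into 2 shares of €2,000: Ansel and Cassia each take €2,000.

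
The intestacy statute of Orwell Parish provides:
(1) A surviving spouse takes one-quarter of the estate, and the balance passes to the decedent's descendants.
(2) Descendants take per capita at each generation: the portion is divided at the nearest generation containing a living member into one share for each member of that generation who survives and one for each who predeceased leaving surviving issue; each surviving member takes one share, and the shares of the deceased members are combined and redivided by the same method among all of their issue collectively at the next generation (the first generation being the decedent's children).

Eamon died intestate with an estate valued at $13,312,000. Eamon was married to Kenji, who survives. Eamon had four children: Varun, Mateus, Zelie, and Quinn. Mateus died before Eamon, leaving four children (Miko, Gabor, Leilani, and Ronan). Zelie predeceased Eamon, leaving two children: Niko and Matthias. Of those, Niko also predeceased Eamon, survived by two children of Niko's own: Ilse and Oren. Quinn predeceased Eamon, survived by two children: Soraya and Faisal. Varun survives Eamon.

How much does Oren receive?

Oren receives $468,000.

Kenji takes one-quarter of $13,312,000 = $3,328,000. The remaining $9,984,000 passes to the descendants.
The descendants' portion ($9,984,000) is divided at the children's generation into 4 shares of $2,496,000. Varun takes $2,496,000. The 3 shares of the deceased (Mateus, Zelie, and Quinn) are combined into a pool of $7,488,000.
That pool ($7,488,000) is divided at the grandchildren's generation into 8 shares of $936,000. Miko, Gabor, Leilani, Ronan, Matthias, Soraya, and Faisal each take $936,000. The remaining share for the deceased Niko ($936,000) is carried to the next generation.
That pool ($936,000) is divided at the great-grandchildren's generation equally among Ilse and Oren: $468,000 each.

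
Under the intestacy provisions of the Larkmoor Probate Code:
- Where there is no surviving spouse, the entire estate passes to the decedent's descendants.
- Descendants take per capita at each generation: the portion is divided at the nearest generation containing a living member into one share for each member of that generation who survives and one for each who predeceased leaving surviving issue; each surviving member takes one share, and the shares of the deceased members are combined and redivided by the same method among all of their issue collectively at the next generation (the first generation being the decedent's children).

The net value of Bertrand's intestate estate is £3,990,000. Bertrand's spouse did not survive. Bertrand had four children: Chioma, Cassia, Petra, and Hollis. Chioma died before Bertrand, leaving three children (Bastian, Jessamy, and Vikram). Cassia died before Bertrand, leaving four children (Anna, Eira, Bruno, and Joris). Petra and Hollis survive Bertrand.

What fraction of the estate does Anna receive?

Anna receives 1/14 of the estate.

The entire £3,990,000 passes to the descendants.
That amount (£3,990,000) is divided at the children's generation into 4 shares of £997,500. Petra and Hollis each take £997,500. The 2 shares of the deceased (Chioma and Cassia) are combined into a pool of £1,995,000.
That pool (£1,995,000) is divided at the grandchildren's generation equally among Bastian, Jessamy, Vikram, Anna, Eira, Bruno, and Joris: £285,000 each.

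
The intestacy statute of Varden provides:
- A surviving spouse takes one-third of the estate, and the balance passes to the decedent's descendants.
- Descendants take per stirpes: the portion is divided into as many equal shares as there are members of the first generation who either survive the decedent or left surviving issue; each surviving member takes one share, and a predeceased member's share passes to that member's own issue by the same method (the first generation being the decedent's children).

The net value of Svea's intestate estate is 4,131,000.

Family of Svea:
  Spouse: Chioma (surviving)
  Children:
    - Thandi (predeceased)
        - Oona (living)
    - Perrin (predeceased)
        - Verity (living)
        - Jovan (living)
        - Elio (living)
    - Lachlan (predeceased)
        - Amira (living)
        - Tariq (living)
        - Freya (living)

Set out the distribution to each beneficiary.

Chioma: 1,377,000; Oona: 918,000; Verity: 306,000; Jovan: 306,000; Elio: 306,000; Amira: 306,000; Tariq: 306,000; Freya: 306,000

Chioma takes one-third of 4,131,000 = 1,377,000. The remaining 2,754,000 passes to the descendants.
The descendants' portion (2,754,000) is divided into 3 shares of 918,000: Thandi's 918,000 share passes to Thandi's issue; Perrin's 918,000 share passes to Perrin's issue; Lachlan's 918,000 share passes to Lachlan's issue.
Thandi's share (918,000) passes entirely to Oona.
Perrin's share (918,000) is divided into 3 shares of 306,000: Verity, Jovan, and Elio each take 306,000.
Lachlan's share (918,000) is divided into 3 shares of 306,000: Amira, Tariq, and Freya each take 306,000.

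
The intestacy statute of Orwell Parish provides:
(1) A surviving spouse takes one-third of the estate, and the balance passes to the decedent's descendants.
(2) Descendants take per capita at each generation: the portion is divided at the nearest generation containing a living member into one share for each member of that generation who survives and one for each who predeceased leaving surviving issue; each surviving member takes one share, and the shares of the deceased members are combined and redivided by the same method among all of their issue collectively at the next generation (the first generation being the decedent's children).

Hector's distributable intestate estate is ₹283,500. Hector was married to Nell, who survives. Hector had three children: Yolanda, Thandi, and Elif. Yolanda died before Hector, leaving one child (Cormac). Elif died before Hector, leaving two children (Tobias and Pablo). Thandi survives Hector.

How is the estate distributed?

Nell takes one-third of ₹283,500 = ₹94,500. The remaining ₹189,000 passes to the descendants.
The descendants' portion (₹189,000) is divided at the children's generation into 3 shares of ₹63,000. Thandi takes ₹63,000. The 2 shares of the deceased (Yolanda and Elif) are combined into a pool of ₹126,000.
That pool (₹126,000) is divided at the grandchildren's generation equally among Cormac, Tobias, and Pablo: ₹42,000 each.

Nell: ₹94,500; Cormac: ₹42,000; Thandi: ₹63,000; Tobias: ₹42,000; Pablo: ₹42,000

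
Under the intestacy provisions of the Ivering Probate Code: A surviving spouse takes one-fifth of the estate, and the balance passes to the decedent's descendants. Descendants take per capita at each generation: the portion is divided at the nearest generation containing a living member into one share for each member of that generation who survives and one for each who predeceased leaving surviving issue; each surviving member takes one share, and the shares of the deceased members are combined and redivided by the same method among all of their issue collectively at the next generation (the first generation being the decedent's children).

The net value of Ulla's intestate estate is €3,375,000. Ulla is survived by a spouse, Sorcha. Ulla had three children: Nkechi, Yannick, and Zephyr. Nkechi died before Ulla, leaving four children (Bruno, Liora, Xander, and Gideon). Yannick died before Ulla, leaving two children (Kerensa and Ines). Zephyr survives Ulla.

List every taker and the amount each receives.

Sorcha takes one-fifth of €3,375,000 = €675,000. The remaining €2,700,000 passes to the descendants.
The descendants' portion (€2,700,000) is divided at the children's generation into 3 shares of €900,000. Zephyr takes €900,000. The 2 shares of the deceased (Nkechi and Yannick) are combined into a pool of €1,800,000.
That pool (€1,800,000) is divided at the grandchildren's generation equally among Bruno, Liora, Xander, Gideon, Kerensa, and Ines: €300,000 each.

Sorcha: €675,000; Bruno: €300,000; Liora: €300,000; Xander: €300,000; Gideon: €300,000; Kerensa: €300,000; Ines: €300,000; Zephyr: €900,000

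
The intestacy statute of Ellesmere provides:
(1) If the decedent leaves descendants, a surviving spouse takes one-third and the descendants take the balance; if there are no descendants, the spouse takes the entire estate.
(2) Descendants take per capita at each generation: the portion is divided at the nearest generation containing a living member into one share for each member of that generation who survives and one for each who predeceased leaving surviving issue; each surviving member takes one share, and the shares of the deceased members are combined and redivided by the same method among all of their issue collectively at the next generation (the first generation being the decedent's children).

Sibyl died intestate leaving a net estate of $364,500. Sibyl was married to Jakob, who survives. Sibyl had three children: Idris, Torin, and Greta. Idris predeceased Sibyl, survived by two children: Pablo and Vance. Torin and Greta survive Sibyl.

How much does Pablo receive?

Pablo receives $40,500.

Jakob takes one-third of $364,500 = $121,500. The remaining $243,000 passes to the descendants.
The descendants' portion ($243,000) is divided at the children's generation into 3 shares of $81,000. Torin and Greta each take $81,000. The remaining share for the deceased Idris ($81,000) is carried to the next generation.
That pool ($81,000) is divided at the grandchildren's generation equally among Pablo and Vance: $40,500 each.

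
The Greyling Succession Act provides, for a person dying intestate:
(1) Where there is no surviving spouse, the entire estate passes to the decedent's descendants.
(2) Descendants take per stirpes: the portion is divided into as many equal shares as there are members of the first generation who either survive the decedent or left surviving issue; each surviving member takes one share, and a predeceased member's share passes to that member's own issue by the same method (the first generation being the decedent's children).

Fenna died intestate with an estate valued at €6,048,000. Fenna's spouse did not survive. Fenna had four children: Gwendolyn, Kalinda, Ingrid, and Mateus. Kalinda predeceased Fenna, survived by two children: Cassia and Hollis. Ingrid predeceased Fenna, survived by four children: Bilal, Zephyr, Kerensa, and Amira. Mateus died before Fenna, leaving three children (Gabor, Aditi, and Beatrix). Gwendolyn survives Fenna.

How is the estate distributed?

The entire €6,048,000 passes to the descendants.
That amount (€6,048,000) is divided into 4 shares of €1,512,000: Gwendolyn takes €1,512,000; Kalinda's €1,512,000 share passes to Kalinda's issue; Ingrid's €1,512,000 share passes to Ingrid's issue; Mateus's €1,512,000 share passes to Mateus's issue.
Kalinda's share (€1,512,000) is divided into 2 shares of €756,000: Cassia and Hollis each take €756,000.
Ingrid's share (€1,512,000) is divided into 4 shares of €378,000: Bilal, Zephyr, Kerensa, and Amira each take €378,000.
Mateus's share (€1,512,000) is divided into 3 shares of €504,000: Gabor, Aditi, and Beatrix each take €504,000.

Gwendolyn: €1,512,000; Cassia: €756,000; Hollis: €756,000; Bilal: €378,000; Zephyr: €378,000; Kerensa: €378,000; Amira: €378,000; Gabor: €504,000; Aditi: €504,000; Beatrix: €504,000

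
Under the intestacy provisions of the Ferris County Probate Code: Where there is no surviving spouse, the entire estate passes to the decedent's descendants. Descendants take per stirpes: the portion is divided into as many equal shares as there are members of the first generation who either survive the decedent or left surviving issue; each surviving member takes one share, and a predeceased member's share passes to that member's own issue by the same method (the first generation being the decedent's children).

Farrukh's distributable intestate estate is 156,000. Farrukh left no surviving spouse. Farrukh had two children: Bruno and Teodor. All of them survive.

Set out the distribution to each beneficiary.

The entire 156,000 passes to the descendants.
That amount (156,000) is divided into 2 shares of 78,000: Bruno and Teodor each take 78,000.

Bruno: 78,000; Teodor: 78,000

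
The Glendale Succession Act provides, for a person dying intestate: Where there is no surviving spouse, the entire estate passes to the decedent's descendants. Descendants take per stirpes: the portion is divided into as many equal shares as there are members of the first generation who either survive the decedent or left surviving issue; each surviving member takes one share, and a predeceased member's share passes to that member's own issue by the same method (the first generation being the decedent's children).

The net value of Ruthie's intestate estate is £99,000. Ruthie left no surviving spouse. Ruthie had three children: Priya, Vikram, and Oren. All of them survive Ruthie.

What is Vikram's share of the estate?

The entire £99,000 passes to the descendants.
That amount (£99,000) is divided into 3 shares of £33,000: Priya, Vikram, and Oren each take £33,000.

Vikram receives £33,000.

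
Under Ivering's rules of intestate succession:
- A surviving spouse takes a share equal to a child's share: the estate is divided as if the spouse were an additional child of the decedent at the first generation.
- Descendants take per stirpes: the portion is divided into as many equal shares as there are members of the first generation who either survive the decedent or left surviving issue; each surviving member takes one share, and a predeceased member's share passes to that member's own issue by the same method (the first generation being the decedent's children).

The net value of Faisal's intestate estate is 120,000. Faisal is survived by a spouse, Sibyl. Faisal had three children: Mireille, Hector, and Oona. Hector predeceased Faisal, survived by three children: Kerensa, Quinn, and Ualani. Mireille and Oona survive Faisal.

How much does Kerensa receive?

The spouse counts as an additional share at the children's level, so there are 4 primary shares of 30,000. Sibyl takes one such share (30,000).
The children's combined portion (90,000) is divided into 3 shares of 30,000: Mireille and Oona each take 30,000; Hector's 30,000 share passes to Hector's issue.
Hector's share (30,000) is divided into 3 shares of 10,000: Kerensa, Quinn, and Ualani each take 10,000.

Kerensa receives 10,000.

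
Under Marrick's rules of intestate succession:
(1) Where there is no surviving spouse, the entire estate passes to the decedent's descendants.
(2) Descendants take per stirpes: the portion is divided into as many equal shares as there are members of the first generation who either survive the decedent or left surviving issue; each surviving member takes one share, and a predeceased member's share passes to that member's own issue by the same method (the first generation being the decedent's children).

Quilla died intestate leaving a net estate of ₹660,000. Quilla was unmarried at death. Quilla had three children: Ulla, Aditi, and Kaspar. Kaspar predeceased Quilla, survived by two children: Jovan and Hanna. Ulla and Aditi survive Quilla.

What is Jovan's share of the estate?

The entire ₹660,000 passes to the descendants.
That amount (₹660,000) is divided into 3 shares of ₹220,000: Ulla and Aditi each take ₹220,000; Kaspar's ₹220,000 share passes to Kaspar's issue.
Kaspar's share (₹220,000) is divided into 2 shares of ₹110,000: Jovan and Hanna each take ₹110,000.

Jovan receives ₹110,000.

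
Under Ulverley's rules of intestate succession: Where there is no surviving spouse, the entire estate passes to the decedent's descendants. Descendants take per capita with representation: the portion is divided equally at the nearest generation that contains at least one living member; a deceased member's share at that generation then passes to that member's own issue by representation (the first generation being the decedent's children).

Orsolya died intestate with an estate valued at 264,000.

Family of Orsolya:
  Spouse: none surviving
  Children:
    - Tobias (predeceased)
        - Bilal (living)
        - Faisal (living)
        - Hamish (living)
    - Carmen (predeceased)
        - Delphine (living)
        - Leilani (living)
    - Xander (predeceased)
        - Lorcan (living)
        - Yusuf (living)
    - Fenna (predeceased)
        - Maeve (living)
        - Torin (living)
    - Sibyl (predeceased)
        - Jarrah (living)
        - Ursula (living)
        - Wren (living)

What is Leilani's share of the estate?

Leilani receives 22,000.

The entire 264,000 passes to the descendants.
No child survives, so the initial division is made at the grandchildren's generation.
That amount (264,000) is divided into 12 shares of 22,000: Bilal, Faisal, Hamish, Delphine, Leilani, Lorcan, Yusuf, Maeve, Torin, Jarrah, Ursula, and Wren each take 22,000.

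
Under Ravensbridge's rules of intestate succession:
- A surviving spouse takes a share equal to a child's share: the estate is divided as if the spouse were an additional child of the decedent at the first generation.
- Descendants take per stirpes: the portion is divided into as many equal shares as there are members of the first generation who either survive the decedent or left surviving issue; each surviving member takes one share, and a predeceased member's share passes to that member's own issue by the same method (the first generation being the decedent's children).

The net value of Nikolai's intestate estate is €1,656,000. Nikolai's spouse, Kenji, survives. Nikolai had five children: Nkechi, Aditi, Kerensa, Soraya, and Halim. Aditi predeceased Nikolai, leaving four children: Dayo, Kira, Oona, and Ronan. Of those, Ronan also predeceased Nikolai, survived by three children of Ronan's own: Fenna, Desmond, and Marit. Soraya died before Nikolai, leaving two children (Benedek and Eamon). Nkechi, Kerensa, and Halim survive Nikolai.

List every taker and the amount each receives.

Kenji: €276,000; Nkechi: €276,000; Dayo: €69,000; Kira: €69,000; Oona: €69,000; Fenna: €23,000; Desmond: €23,000; Marit: €23,000; Kerensa: €276,000; Benedek: €138,000; Eamon: €138,000; Halim: €276,000

The spouse counts as an additional share at the children's level, so there are 6 primary shares of €276,000. Kenji takes one such share (€276,000).
The children's combined portion (€1,380,000) is divided into 5 shares of €276,000: Nkechi, Kerensa, and Halim each take €276,000; Aditi's €276,000 share passes to Aditi's issue; Soraya's €276,000 share passes to Soraya's issue.
Aditi's share (€276,000) is divided into 4 shares of €69,000: Dayo, Kira, and Oona each take €69,000; Ronan's €69,000 share passes to Ronan's issue.
Ronan's share (€69,000) is divided into 3 shares of €23,000: Fenna, Desmond, and Marit each take €23,000.
Soraya's share (€276,000) is divided into 2 shares of €138,000: Benedek and Eamon each take €138,000.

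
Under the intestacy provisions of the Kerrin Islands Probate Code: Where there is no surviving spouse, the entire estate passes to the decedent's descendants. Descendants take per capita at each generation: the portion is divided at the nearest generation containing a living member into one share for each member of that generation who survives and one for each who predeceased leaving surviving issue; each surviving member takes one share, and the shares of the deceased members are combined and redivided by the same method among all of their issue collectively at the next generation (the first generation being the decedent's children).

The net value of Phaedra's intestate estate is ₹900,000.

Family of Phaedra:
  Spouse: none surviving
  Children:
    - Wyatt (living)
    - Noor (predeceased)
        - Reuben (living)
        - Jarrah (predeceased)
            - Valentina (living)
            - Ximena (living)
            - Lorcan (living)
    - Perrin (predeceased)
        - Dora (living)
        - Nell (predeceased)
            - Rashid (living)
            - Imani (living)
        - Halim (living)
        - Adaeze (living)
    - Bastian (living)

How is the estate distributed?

The entire ₹900,000 passes to the descendants.
That amount (₹900,000) is divided at the children's generation into 4 shares of ₹225,000. Wyatt and Bastian each take ₹225,000. The 2 shares of the deceased (Noor and Perrin) are combined into a pool of ₹450,000.
That pool (₹450,000) is divided at the grandchildren's generation into 6 shares of ₹75,000. Reuben, Dora, Halim, and Adaeze each take ₹75,000. The 2 shares of the deceased (Jarrah and Nell) are combined into a pool of ₹150,000.
That pool (₹150,000) is divided at the great-grandchildren's generation equally among Valentina, Ximena, Lorcan, Rashid, and Imani: ₹30,000 each.

Wyatt: ₹225,000; Reuben: ₹75,000; Valentina: ₹30,000; Ximena: ₹30,000; Lorcan: ₹30,000; Dora: ₹75,000; Rashid: ₹30,000; Imani: ₹30,000; Halim: ₹75,000; Adaeze: ₹75,000; Bastian: ₹225,000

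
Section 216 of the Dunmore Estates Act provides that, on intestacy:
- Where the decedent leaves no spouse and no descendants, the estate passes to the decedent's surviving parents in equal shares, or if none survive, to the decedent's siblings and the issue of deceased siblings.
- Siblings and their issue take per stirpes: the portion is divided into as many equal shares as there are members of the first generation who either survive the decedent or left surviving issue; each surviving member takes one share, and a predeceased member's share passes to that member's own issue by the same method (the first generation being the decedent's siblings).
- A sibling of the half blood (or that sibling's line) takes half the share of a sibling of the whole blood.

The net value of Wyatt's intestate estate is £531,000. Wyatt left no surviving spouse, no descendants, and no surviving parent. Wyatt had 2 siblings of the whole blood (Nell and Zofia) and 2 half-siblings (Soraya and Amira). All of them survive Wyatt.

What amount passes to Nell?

The entire £531,000 passes to the siblings and their issue.
Counting each half-blood sibling's line as half a unit, there are 3 units in £531,000, so one unit is £177,000. Whole-blood lines (Nell and Zofia) take £177,000 each; half-blood lines (Soraya and Amira) take £88,500 each.

Nell receives £177,000.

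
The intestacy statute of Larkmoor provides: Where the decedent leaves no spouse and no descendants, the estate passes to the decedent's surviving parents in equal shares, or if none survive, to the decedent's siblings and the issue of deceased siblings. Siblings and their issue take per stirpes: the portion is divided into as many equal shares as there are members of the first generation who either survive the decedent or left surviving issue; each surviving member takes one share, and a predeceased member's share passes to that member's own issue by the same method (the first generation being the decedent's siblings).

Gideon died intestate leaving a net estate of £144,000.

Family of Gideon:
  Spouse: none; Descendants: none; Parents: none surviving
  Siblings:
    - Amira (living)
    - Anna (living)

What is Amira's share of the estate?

The entire £144,000 passes to the siblings and their issue.
That amount (£144,000) is divided into 2 shares of £72,000: Amira and Anna each take £72,000.

Amira receives £72,000.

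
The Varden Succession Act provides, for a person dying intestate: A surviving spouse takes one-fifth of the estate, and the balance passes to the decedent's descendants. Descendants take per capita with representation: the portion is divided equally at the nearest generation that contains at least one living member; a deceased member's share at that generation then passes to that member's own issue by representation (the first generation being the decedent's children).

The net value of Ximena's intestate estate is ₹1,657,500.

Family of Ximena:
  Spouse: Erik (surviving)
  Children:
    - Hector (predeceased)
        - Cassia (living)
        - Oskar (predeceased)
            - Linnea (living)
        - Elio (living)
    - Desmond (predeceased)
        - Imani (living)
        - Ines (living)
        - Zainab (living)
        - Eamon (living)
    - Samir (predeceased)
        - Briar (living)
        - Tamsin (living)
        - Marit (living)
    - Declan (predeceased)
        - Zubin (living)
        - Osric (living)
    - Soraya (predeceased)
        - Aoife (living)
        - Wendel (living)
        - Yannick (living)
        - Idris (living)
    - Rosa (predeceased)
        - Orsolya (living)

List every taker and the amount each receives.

Erik: ₹331,500; Cassia: ₹78,000; Linnea: ₹78,000; Elio: ₹78,000; Imani: ₹78,000; Ines: ₹78,000; Zainab: ₹78,000; Eamon: ₹78,000; Briar: ₹78,000; Tamsin: ₹78,000; Marit: ₹78,000; Zubin: ₹78,000; Osric: ₹78,000; Aoife: ₹78,000; Wendel: ₹78,000; Yannick: ₹78,000; Idris: ₹78,000; Orsolya: ₹78,000

Erik takes one-fifth of ₹1,657,500 = ₹331,500. The remaining ₹1,326,000 passes to the descendants.
No child survives, so the initial division is made at the grandchildren's generation.
The descendants' portion (₹1,326,000) is divided into 17 shares of ₹78,000: Cassia, Elio, Imani, Ines, Zainab, Eamon, Briar, Tamsin, Marit, Zubin, Osric, Aoife, Wendel, Yannick, Idris, and Orsolya each take ₹78,000; Oskar's ₹78,000 share passes to Oskar's issue.
Oskar's share (₹78,000) passes entirely to Linnea.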